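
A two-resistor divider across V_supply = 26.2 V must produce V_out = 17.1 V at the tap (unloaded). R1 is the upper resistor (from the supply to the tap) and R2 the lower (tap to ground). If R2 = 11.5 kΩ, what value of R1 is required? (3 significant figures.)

The divider ratio is R2/(R1+R2) = 17.1/26.2 = 0.6527.
So R1 = R2 · (V_supply/V_out − 1) = 11.5 × (26.2/17.1 − 1) = 11.5 × 0.5322 = 6.120 kΩ.

R1 ≈ 6.12 kΩ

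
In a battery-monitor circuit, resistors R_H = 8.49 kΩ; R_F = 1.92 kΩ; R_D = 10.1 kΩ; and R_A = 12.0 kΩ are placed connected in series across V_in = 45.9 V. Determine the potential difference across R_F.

Series total: ΣR = 8.49 + 1.92 + 10.1 + 12.0 = 32.51 kΩ.
By the voltage-divider rule, V = 45.9 × 1.920/32.51 = 2.711 V.

V ≈ 2.71 V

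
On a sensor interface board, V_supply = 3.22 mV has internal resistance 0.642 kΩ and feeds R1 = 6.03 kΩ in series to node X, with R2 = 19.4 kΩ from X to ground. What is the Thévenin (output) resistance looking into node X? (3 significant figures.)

R_th ≈ 4.96 kΩ

R1' = 0.642 + 6.03 = 6.672 kΩ (source resistance + R1).
Looking into X with the source shorted: R_th = R1'·R2/(R1'+R2) = 6.672 × 19.4/26.07 = 4.965 kΩ.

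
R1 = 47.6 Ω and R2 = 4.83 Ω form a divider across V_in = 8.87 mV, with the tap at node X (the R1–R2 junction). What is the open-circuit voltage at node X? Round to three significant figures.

V_th ≈ 0.817 mV

With X open, the divider is unloaded: V_th = 8.87 × 4.83/52.43 = 0.8171 mV.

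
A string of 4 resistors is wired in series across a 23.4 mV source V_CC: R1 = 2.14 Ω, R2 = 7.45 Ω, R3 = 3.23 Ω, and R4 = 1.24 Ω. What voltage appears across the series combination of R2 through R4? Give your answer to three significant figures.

ΣR = 2.14 + 7.45 + 3.23 + 1.24 = 14.06 Ω.
R_{R2..R4} = 7.45 + 3.23 + 1.24 = 11.92 Ω.
V = V_CC · R/ΣR = 23.4 × 0.8478 = 19.84 mV.

V ≈ 19.8 mV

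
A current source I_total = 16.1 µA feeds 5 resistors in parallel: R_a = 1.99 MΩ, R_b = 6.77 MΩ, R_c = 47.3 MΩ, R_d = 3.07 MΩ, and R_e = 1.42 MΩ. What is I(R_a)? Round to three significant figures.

I ≈ 4.76 µA

Conductances: ΣG = 1/1.99 + 1/6.77 + 1/47.3 + 1/3.07 + 1/1.42 = 1.701 (1/MΩ).
R_a takes the fraction G_k/ΣG = 0.5025/1.701 = 0.2954, so I = 16.1 × 0.2954 = 4.755 µA.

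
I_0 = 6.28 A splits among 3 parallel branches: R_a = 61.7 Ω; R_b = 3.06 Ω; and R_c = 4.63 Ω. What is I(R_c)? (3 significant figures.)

I ≈ 2.43 A

ΣG = 1/61.7 + 1/3.06 + 1/4.63 = 0.5590.
R_c takes the fraction G_k/ΣG = 0.2160/0.5590 = 0.3864, so I = 6.28 × 0.3864 = 2.426 A.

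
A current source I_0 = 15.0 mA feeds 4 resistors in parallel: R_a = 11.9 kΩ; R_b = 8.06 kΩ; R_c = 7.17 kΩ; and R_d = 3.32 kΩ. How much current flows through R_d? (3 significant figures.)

ΣG = 1/11.9 + 1/8.06 + 1/7.17 + 1/3.32 = 0.6488.
R_d takes the fraction G_k/ΣG = 0.3012/0.6488 = 0.4643, so I = 15.0 × 0.4643 = 6.964 mA.

I ≈ 6.96 mA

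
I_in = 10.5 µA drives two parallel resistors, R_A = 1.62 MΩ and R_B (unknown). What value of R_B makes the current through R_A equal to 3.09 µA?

R_B ≈ 0.676 MΩ

Two-branch current divider: I_A = I_in · R_B/(R_A + R_B).
With f = 0.2943, R_B = R_A · f/(1−f) = 1.62 × 0.4170 = 0.6755 MΩ.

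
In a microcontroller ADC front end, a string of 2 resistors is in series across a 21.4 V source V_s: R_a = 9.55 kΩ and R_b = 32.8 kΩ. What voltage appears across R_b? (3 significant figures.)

Total series resistance ΣR = 9.55 + 32.8 = 42.35 kΩ.
V = V_s · R/ΣR = 21.4 × 0.7745 = 16.57 V.

V ≈ 16.6 V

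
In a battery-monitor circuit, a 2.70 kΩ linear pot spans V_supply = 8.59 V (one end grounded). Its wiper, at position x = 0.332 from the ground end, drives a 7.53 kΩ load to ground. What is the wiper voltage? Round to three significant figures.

Split the track: R_lower = x·R_p = 0.8964 kΩ, R_upper = (1−x)·R_p = 1.804 kΩ.
Lower segment in parallel with the load: 0.8964 ‖ 7.53 = 0.8010 kΩ.
Loaded-divider output: V_out = 8.59 × 0.3075 = 2.642 V.

V_out ≈ 2.64 V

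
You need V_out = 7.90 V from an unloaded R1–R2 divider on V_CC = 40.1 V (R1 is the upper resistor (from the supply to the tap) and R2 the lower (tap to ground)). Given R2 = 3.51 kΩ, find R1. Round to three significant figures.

The divider ratio is R2/(R1+R2) = 7.90/40.1 = 0.1970.
R1 = R2·(1/k − 1) = 3.51 × 4.076 = 14.31 kΩ.

R1 ≈ 14.3 kΩ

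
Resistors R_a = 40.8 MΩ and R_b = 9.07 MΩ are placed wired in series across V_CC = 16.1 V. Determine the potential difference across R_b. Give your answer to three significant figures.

Total series resistance ΣR = 40.8 + 9.07 = 49.87 MΩ.
Voltage divider: V = V_CC · (9.070 / 49.87) = 16.1 × 0.1819 = 2.928 V.

V ≈ 2.93 V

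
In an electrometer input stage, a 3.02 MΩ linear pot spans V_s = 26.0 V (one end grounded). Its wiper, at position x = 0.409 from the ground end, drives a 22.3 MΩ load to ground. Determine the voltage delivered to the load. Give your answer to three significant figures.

Lower segment x·R_p = 1.235 MΩ; upper segment (1−x)·R_p = 1.785 MΩ.
Lower segment in parallel with the load: 1.235 ‖ 22.3 = 1.170 MΩ.
V_out = 26.0 × 1.170/(1.785 + 1.170) = 10.30 V.
(Unloaded: V_out = x·V_s = 10.6 V.)

V_out ≈ 10.3 V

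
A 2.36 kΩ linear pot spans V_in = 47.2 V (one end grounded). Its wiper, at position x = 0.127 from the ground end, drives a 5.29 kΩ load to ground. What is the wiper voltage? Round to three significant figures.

Split the track: R_lower = x·R_p = 0.2997 kΩ, R_upper = (1−x)·R_p = 2.060 kΩ.
Lower segment in parallel with the load: 0.2997 ‖ 5.29 = 0.2836 kΩ.
Then V_out = V_in · 0.2836/(2.060 + 0.2836) = 5.712 V.

V_out ≈ 5.71 V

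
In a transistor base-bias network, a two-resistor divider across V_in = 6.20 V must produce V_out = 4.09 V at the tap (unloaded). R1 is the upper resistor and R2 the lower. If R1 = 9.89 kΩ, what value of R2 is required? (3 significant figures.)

R2 ≈ 19.2 kΩ

V_out/V_in = R2/(R1+R2) = 0.6597.
Rearranging, R2 = R1·k/(1−k) = 9.89 × 1.938 = 19.17 kΩ.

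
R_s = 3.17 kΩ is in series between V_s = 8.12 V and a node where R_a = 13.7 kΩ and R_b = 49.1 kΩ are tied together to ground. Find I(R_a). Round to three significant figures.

I ≈ 0.457 mA

Parallel bank: R_p = 1/(1/13.7 + 1/49.1) = 10.71 kΩ.
V_A by voltage divider: V_A = 8.12 × 10.71/(3.17 + 10.71) = 6.266 V.
I(R_a) = V_A / R_a = 6.266/13.7 = 0.4573 mA.
(Check via current divider: I_total = 0.5850 mA; share G_k/ΣG = 0.7818 → same result.)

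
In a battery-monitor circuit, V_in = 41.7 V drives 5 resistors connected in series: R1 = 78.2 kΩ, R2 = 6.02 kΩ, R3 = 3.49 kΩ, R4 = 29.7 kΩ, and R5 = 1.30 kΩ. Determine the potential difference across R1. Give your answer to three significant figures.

V ≈ 27.5 V

Total series resistance ΣR = 78.2 + 6.02 + 3.49 + 29.7 + 1.30 = 118.7 kΩ.
Voltage divider: V = V_in · (78.20 / 118.7) = 41.7 × 0.6587 = 27.47 V.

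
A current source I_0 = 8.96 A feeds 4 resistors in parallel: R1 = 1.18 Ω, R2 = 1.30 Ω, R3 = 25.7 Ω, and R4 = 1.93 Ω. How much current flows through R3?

Total conductance ΣG = 1/1.18 + 1/1.30 + 1/25.7 + 1/1.93 = 2.174 (units of 1/Ω).
R3 takes the fraction G_k/ΣG = 0.03891/2.174 = 0.01790, so I = 8.96 × 0.01790 = 0.1604 A.

I ≈ 0.160 A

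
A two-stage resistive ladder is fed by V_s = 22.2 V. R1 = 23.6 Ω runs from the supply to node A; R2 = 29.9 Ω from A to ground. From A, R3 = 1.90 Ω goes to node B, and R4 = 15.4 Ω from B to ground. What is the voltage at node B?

V_B ≈ 6.27 V

The second stage (R3 + R4 = 17.30 Ω) loads node A in parallel with R2.
Effective lower resistance at A: R2 ‖ 17.30 = 10.96 Ω.
First divider: V_A = V_s · 10.96/(23.6 + 10.96) = 7.040 V.
Stage 2 is unloaded, so V_B = V_A · R4/(R3+R4) = 7.040 × 15.4/17.30 = 6.267 V.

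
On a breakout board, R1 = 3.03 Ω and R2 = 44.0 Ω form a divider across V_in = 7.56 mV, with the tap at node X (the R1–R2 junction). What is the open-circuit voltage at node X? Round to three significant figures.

With X open, the divider is unloaded: V_th = 7.56 × 44.0/47.03 = 7.073 mV.

V_th ≈ 7.07 mV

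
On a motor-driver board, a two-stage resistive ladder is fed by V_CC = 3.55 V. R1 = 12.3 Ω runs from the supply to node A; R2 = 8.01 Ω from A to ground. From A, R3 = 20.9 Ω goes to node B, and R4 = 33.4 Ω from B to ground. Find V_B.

The second stage (R3 + R4 = 54.30 Ω) loads node A in parallel with R2.
R2 ‖ (R3+R4) = 6.980 Ω.
V_A = 3.55 × 6.980/(12.3 + 6.980) = 1.285 V.
Then the unloaded second divider: V_B = V_A × R4/(R3+R4) = 1.285 × 0.6151 = 0.7906 V.

V_B ≈ 0.791 V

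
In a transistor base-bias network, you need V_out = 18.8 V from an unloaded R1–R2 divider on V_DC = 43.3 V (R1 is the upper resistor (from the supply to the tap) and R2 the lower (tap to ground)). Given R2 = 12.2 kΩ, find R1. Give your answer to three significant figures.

The divider ratio is R2/(R1+R2) = 18.8/43.3 = 0.4342.
So R1 = R2 · (V_DC/V_out − 1) = 12.2 × (43.3/18.8 − 1) = 12.2 × 1.303 = 15.90 kΩ.

R1 ≈ 15.9 kΩ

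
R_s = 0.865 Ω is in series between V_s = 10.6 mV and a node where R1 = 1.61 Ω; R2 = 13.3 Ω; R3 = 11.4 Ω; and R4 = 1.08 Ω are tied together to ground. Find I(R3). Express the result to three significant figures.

I ≈ 0.375 mA

Combine the parallel branches: R_p = (1/1.61 + 1/13.3 + 1/11.4 + 1/1.08)⁻¹ = 0.5848 Ω.
V_A by voltage divider: V_A = 10.6 × 0.5848/(0.865 + 0.5848) = 4.276 mV.
I(R3) = V_A / R3 = 4.276/11.4 = 0.3751 mA.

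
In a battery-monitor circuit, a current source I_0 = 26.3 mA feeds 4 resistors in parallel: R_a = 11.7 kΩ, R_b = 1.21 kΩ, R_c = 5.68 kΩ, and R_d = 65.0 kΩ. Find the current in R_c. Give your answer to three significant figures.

I ≈ 4.20 mA

ΣG = 1/11.7 + 1/1.21 + 1/5.68 + 1/65.0 = 1.103.
R_c takes the fraction G_k/ΣG = 0.1761/1.103 = 0.1596, so I = 26.3 × 0.1596 = 4.197 mA.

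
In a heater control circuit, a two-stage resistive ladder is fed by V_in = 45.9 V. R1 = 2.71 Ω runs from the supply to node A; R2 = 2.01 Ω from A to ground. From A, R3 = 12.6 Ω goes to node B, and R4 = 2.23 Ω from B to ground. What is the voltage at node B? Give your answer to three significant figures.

Looking into the second stage from A: R3 + R4 = 14.83 Ω appears in parallel with R2.
Effective lower resistance at A: R2 ‖ 14.83 = 1.770 Ω.
First divider: V_A = V_in · 1.770/(2.71 + 1.770) = 18.14 V.
Then the unloaded second divider: V_B = V_A × R4/(R3+R4) = 18.14 × 0.1504 = 2.727 V.

V_B ≈ 2.73 V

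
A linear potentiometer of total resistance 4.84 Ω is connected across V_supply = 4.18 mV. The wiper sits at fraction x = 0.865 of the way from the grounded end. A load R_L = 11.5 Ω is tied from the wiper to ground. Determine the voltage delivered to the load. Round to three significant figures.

V_out ≈ 3.45 mV

Lower segment x·R_p = 4.187 Ω; upper segment (1−x)·R_p = 0.6534 Ω.
(x·R_p) ‖ R_L = 3.069 Ω.
V_out = 4.18 × 3.069/(0.6534 + 3.069) = 3.446 mV.
(Unloaded: V_out = x·V_supply = 3.62 mV.)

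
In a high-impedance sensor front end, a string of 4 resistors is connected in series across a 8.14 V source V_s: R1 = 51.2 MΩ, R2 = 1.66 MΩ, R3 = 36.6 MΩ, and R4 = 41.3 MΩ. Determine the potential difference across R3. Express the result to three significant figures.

V ≈ 2.28 V

Series total: ΣR = 51.2 + 1.66 + 36.6 + 41.3 = 130.8 MΩ.
By the voltage-divider rule, V = 8.14 × 36.60/130.8 = 2.278 V.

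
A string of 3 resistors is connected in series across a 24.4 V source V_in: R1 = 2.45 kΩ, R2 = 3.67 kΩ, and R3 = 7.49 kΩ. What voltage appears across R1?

V ≈ 4.39 V

Series total: ΣR = 2.45 + 3.67 + 7.49 = 13.61 kΩ.
Voltage divider: V = V_in · (2.450 / 13.61) = 24.4 × 0.1800 = 4.392 V.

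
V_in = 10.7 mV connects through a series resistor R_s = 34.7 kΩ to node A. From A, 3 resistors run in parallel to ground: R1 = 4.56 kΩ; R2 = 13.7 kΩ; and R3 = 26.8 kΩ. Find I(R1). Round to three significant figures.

Parallel bank: R_p = 1/(1/4.56 + 1/13.7 + 1/26.8) = 3.034 kΩ.
V_A = 10.7 × 3.034/37.73 = 0.8603 mV.
Branch current I = V_A/R1 = 0.8603/4.56 = 0.1887 µA.

I ≈ 0.189 µA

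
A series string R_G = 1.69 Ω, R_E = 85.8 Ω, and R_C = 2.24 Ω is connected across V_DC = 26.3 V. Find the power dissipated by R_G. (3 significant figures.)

Series current I = V_DC/ΣR = 26.3/89.73 = 0.2931 A.
P(R_G) = I²·R_G = (0.2931)² × 1.69 = 0.1452 W.

P ≈ 0.145 W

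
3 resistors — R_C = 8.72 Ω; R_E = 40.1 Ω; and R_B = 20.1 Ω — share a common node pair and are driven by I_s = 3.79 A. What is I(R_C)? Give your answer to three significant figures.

I ≈ 2.30 A

Conductances: ΣG = 1/8.72 + 1/40.1 + 1/20.1 = 0.1894 (1/Ω).
R_C takes the fraction G_k/ΣG = 0.1147/0.1894 = 0.6056, so I = 3.79 × 0.6056 = 2.295 A.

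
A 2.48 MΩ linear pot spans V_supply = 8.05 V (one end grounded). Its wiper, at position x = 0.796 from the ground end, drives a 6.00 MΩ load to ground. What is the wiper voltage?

The pot divides into 0.5059 MΩ above the wiper and 1.974 MΩ below.
Lower segment in parallel with the load: 1.974 ‖ 6.00 = 1.485 MΩ.
Loaded-divider output: V_out = 8.05 × 0.7459 = 6.005 V.

V_out ≈ 6.00 V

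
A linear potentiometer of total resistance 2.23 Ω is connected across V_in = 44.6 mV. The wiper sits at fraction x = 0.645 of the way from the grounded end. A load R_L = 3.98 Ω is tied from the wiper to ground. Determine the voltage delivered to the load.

The pot divides into 0.7916 Ω above the wiper and 1.438 Ω below.
Lower segment in parallel with the load: 1.438 ‖ 3.98 = 1.057 Ω.
Loaded-divider output: V_out = 44.6 × 0.5717 = 25.50 mV.

V_out ≈ 25.5 mV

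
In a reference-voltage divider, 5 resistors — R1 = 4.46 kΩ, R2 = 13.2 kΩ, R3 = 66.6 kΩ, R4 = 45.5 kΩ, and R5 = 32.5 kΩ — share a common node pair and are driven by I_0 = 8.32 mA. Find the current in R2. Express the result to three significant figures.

I ≈ 1.71 mA

Total conductance ΣG = 1/4.46 + 1/13.2 + 1/66.6 + 1/45.5 + 1/32.5 = 0.3677 (units of 1/kΩ).
R2 takes the fraction G_k/ΣG = 0.07576/0.3677 = 0.2060, so I = 8.32 × 0.2060 = 1.714 mA.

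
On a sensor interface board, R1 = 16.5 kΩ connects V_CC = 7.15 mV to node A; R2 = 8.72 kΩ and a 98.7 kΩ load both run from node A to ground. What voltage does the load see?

V_out ≈ 2.34 mV

R2 ‖ R_L = (8.72 × 98.7)/(8.72 + 98.7) = 8.012 kΩ.
Voltage divider with the loaded lower leg: V_out = 7.15 × 8.012/(16.5 + 8.012) = 7.15 × 0.3269 = 2.337 mV.
(Unloaded it would be 2.47 mV; the load pulls it down.)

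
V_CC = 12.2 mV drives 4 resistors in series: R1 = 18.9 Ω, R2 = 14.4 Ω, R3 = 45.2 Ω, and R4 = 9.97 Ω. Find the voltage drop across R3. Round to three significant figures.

V ≈ 6.23 mV

Series total: ΣR = 18.9 + 14.4 + 45.2 + 9.97 = 88.47 Ω.
By the voltage-divider rule, V = 12.2 × 45.20/88.47 = 6.233 mV.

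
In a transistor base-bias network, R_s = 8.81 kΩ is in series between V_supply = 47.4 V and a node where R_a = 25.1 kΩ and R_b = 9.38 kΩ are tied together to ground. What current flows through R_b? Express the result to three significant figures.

I ≈ 2.21 mA

Combine the parallel branches: R_p = (1/25.1 + 1/9.38)⁻¹ = 6.828 kΩ.
V_A by voltage divider: V_A = 47.4 × 6.828/(8.81 + 6.828) = 20.70 V.
Branch current I = V_A/R_b = 20.70/9.38 = 2.206 mA.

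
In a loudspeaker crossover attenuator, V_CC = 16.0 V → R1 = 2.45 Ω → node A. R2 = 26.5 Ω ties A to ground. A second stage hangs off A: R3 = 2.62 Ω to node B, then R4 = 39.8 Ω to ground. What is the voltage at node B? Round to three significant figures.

V_B ≈ 13.1 V

Node A sees R2 in parallel with the series input of stage 2, R3 + R4 = 42.42 Ω.
R2 ‖ (R3+R4) = 16.31 Ω.
So V_A = 16.0 × 0.8694 = 13.91 V.
Then the unloaded second divider: V_B = V_A × R4/(R3+R4) = 13.91 × 0.9382 = 13.05 V.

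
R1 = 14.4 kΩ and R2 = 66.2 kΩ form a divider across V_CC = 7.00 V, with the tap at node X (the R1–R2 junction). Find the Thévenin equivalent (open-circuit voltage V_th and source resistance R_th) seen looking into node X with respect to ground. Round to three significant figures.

V_th is the unloaded tap voltage: V_CC · R2/(R1+R2) = 7.00 × 0.8213 = 5.749 V.
Looking into X with the source shorted: R_th = R1·R2/(R1+R2) = 14.40 × 66.2/80.60 = 11.83 kΩ.

V_th ≈ 5.75 V, R_th ≈ 11.8 kΩ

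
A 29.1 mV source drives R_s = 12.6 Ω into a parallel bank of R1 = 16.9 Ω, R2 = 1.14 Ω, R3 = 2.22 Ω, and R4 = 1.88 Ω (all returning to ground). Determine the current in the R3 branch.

Combine the parallel branches: R_p = (1/16.9 + 1/1.14 + 1/2.22 + 1/1.88)⁻¹ = 0.5212 Ω.
V_A by voltage divider: V_A = 29.1 × 0.5212/(12.6 + 0.5212) = 1.156 mV.
Branch current I = V_A/R3 = 1.156/2.22 = 0.5207 mA.

I ≈ 0.521 mA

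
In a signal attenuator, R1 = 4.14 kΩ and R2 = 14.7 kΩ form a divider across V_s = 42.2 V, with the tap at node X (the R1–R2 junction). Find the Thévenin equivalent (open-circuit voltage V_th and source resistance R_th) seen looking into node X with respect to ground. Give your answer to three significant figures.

V_th is the unloaded tap voltage: V_s · R2/(R1+R2) = 42.2 × 0.7803 = 32.93 V.
Looking into X with the source shorted: R_th = R1·R2/(R1+R2) = 4.140 × 14.7/18.84 = 3.230 kΩ.

V_th ≈ 32.9 V, R_th ≈ 3.23 kΩ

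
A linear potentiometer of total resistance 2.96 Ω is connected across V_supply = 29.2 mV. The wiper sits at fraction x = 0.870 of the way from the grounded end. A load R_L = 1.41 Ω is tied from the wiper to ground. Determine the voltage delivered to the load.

Lower segment x·R_p = 2.575 Ω; upper segment (1−x)·R_p = 0.3848 Ω.
Lower segment in parallel with the load: 2.575 ‖ 1.41 = 0.9111 Ω.
V_out = 29.2 × 0.9111/(0.3848 + 0.9111) = 20.53 mV.

V_out ≈ 20.5 mV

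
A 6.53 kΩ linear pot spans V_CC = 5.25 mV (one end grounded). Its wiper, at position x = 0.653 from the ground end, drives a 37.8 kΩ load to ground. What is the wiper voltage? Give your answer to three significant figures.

Split the track: R_lower = x·R_p = 4.264 kΩ, R_upper = (1−x)·R_p = 2.266 kΩ.
Lower segment in parallel with the load: 4.264 ‖ 37.8 = 3.832 kΩ.
Loaded-divider output: V_out = 5.25 × 0.6284 = 3.299 mV.

V_out ≈ 3.30 mV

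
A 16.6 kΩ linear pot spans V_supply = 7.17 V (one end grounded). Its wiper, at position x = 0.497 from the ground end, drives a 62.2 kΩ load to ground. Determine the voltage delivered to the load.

Split the track: R_lower = x·R_p = 8.250 kΩ, R_upper = (1−x)·R_p = 8.350 kΩ.
R_L loads the lower segment: effective lower R = 7.284 kΩ.
Loaded-divider output: V_out = 7.17 × 0.4659 = 3.341 V.

V_out ≈ 3.34 V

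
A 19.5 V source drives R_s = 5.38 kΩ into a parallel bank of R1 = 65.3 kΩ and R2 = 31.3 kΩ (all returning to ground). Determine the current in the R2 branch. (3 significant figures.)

Equivalent of the parallel group: R_p = 21.16 kΩ.
V_A by voltage divider: V_A = 19.5 × 21.16/(5.38 + 21.16) = 15.55 V.
Branch current I = V_A/R2 = 15.55/31.3 = 0.4967 mA.

I ≈ 0.497 mA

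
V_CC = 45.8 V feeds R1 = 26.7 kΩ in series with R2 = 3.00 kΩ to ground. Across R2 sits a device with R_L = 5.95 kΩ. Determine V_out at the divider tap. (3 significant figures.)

V_out ≈ 3.18 V

R2 ‖ R_L = (3.00 × 5.95)/(3.00 + 5.95) = 1.994 kΩ.
Voltage divider with the loaded lower leg: V_out = 45.8 × 1.994/(26.7 + 1.994) = 45.8 × 0.06951 = 3.183 V.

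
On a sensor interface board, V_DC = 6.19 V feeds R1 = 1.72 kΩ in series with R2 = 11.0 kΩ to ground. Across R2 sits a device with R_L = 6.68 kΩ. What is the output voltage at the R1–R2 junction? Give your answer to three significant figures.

V_out ≈ 4.38 V

First combine the lower leg with the load: R2 ‖ R_L = 4.156 kΩ.
Voltage divider with the loaded lower leg: V_out = 6.19 × 4.156/(1.72 + 4.156) = 6.19 × 0.7073 = 4.378 V.
(Unloaded it would be 5.35 V; the load pulls it down.)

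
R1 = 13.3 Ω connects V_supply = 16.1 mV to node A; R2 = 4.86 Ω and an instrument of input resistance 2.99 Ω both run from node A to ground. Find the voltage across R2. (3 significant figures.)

V_out ≈ 1.97 mV

The load sits in parallel with R2, giving an effective lower resistance R2' = R2·R_L/(R2+R_L) = 1.851 Ω.
Now apply the divider: V_out = 16.1 × 0.1222 = 1.967 mV.
(Unloaded it would be 4.31 mV; the load pulls it down.)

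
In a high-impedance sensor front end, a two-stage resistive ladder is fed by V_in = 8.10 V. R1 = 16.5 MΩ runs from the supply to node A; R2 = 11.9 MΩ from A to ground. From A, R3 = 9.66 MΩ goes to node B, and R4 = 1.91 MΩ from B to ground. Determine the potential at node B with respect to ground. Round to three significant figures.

The second stage (R3 + R4 = 11.57 MΩ) loads node A in parallel with R2.
Effective lower resistance at A: R2 ‖ 11.57 = 5.866 MΩ.
First divider: V_A = V_in · 5.866/(16.5 + 5.866) = 2.125 V.
Stage 2 is unloaded, so V_B = V_A · R4/(R3+R4) = 2.125 × 1.91/11.57 = 0.3507 V.

V_B ≈ 0.351 V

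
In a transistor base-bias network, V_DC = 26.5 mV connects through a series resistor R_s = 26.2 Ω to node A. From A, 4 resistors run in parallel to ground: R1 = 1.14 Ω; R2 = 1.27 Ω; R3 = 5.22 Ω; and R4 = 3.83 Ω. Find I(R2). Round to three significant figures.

I ≈ 0.369 mA

Equivalent of the parallel group: R_p = 0.4723 Ω.
Node voltage V_A = V_DC · R_p/(R_s + R_p) = 26.5 × 0.01771 = 0.4693 mV.
I(R2) = V_A / R2 = 0.4693/1.27 = 0.3695 mA.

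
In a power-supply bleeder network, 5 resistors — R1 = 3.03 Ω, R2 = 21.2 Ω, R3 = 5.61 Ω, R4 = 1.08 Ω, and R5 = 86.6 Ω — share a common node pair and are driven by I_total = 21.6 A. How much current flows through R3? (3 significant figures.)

ΣG = 1/3.03 + 1/21.2 + 1/5.61 + 1/1.08 + 1/86.6 = 1.493.
Current divider: I(R3) = I_total · G_k/ΣG = 21.6 × (0.1783/1.493) = 21.6 × 0.1194 = 2.579 A.

I ≈ 2.58 A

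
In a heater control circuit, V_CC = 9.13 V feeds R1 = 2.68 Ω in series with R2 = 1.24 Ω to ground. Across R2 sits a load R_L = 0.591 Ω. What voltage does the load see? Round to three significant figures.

V_out ≈ 1.19 V

First combine the lower leg with the load: R2 ‖ R_L = 0.4002 Ω.
Voltage divider with the loaded lower leg: V_out = 9.13 × 0.4002/(2.68 + 0.4002) = 9.13 × 0.1299 = 1.186 V.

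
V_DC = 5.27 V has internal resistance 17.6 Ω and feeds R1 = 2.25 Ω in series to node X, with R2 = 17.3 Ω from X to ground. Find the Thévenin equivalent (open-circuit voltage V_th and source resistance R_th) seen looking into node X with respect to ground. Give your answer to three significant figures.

R1' = 17.6 + 2.25 = 19.85 Ω (source resistance + R1).
With X open, the divider is unloaded: V_th = 5.27 × 17.3/37.15 = 2.454 V.
Zeroing V_DC shorts the top of R1' to ground, so R_th = R1' ‖ R2 = 9.244 Ω.

V_th ≈ 2.45 V, R_th ≈ 9.24 Ω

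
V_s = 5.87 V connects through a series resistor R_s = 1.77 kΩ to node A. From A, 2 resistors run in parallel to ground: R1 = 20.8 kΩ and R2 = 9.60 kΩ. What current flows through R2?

Combine the parallel branches: R_p = (1/20.8 + 1/9.60)⁻¹ = 6.568 kΩ.
V_A = 5.87 × 6.568/8.338 = 4.624 V.
I(R2) = V_A / R2 = 4.624/9.60 = 0.4817 mA.
(Equivalently: I_total = 0.7040 mA, then current-divider fraction G_k/ΣG = 0.6842.)

I ≈ 0.482 mA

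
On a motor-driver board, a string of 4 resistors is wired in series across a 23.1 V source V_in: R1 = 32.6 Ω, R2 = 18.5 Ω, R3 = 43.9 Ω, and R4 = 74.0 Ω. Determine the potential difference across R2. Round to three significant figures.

V ≈ 2.53 V

ΣR = 32.6 + 18.5 + 43.9 + 74.0 = 169.0 Ω.
V = V_in · R/ΣR = 23.1 × 0.1095 = 2.529 V.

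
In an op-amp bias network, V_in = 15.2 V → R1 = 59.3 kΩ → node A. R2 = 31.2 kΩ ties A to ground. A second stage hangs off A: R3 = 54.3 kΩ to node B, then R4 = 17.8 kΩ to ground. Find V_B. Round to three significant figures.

Node A sees R2 in parallel with the series input of stage 2, R3 + R4 = 72.10 kΩ.
R2 ‖ (R3+R4) = 21.78 kΩ.
So V_A = 15.2 × 0.2686 = 4.083 V.
Then the unloaded second divider: V_B = V_A × R4/(R3+R4) = 4.083 × 0.2469 = 1.008 V.

V_B ≈ 1.01 V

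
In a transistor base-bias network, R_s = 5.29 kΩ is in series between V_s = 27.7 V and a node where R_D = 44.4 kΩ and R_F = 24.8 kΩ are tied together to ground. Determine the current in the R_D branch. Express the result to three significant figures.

I ≈ 0.468 mA

Equivalent of the parallel group: R_p = 15.91 kΩ.
V_A by voltage divider: V_A = 27.7 × 15.91/(5.29 + 15.91) = 20.79 V.
Branch current I = V_A/R_D = 20.79/44.4 = 0.4682 mA.
(Equivalently: I_total = 1.306 mA, then current-divider fraction G_k/ΣG = 0.3584.)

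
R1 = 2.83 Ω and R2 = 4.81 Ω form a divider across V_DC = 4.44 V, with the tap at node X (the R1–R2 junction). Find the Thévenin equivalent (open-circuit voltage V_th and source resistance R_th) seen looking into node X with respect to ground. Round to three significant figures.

With X open, the divider is unloaded: V_th = 4.44 × 4.81/7.640 = 2.795 V.
Looking into X with the source shorted: R_th = R1·R2/(R1+R2) = 2.830 × 4.81/7.640 = 1.782 Ω.

V_th ≈ 2.80 V, R_th ≈ 1.78 Ω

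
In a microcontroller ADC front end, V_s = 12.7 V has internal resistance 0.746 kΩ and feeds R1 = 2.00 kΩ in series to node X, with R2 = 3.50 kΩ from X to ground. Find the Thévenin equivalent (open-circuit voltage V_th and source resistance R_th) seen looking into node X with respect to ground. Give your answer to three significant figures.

R1' = 0.746 + 2.00 = 2.746 kΩ (source resistance + R1).
V_th is the unloaded tap voltage: V_s · R2/(R1'+R2) = 12.7 × 0.5604 = 7.117 V.
Zeroing V_s shorts the top of R1' to ground, so R_th = R1' ‖ R2 = 1.539 kΩ.

V_th ≈ 7.12 V, R_th ≈ 1.54 kΩ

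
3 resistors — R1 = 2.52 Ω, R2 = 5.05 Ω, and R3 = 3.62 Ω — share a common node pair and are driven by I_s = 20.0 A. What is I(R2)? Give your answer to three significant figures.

ΣG = 1/2.52 + 1/5.05 + 1/3.62 = 0.8711.
R2 takes the fraction G_k/ΣG = 0.1980/0.8711 = 0.2273, so I = 20.0 × 0.2273 = 4.546 A.

I ≈ 4.55 A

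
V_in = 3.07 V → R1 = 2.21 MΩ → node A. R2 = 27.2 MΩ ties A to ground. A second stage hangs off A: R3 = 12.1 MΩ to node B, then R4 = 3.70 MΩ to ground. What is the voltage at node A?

V_A ≈ 2.51 V

Looking into the second stage from A: R3 + R4 = 15.80 MΩ appears in parallel with R2.
Effective lower resistance at A: R2 ‖ 15.80 = 9.994 MΩ.
V_A = 3.07 × 9.994/(2.21 + 9.994) = 2.514 V.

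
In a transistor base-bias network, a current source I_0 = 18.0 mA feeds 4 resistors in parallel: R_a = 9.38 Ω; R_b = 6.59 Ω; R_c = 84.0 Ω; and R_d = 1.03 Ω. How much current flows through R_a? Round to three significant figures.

I ≈ 1.55 mA

Conductances: ΣG = 1/9.38 + 1/6.59 + 1/84.0 + 1/1.03 = 1.241 (1/Ω).
Current divider: I(R_a) = I_0 · G_k/ΣG = 18.0 × (0.1066/1.241) = 18.0 × 0.08590 = 1.546 mA.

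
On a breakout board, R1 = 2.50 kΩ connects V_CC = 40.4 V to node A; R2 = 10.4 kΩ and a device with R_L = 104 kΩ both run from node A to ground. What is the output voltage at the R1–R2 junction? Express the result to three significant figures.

First combine the lower leg with the load: R2 ‖ R_L = 9.455 kΩ.
Then V_out = V_CC · R2'/(R1 + R2') = 40.4 × 9.455/11.95 = 31.95 V.
(Unloaded it would be 32.6 V; the load pulls it down.)

V_out ≈ 32.0 V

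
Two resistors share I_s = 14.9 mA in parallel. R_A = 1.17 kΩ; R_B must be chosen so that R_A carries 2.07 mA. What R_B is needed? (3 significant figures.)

R_B ≈ 0.189 kΩ

In a two-way split, I_A/I_s = R_B/(R_A + R_B).
2.07/14.9 = R_B/(R_A + R_B) → R_B = R_A · (0.1389)/(1 − 0.1389) = 1.17 × 0.1613 = 0.1888 kΩ.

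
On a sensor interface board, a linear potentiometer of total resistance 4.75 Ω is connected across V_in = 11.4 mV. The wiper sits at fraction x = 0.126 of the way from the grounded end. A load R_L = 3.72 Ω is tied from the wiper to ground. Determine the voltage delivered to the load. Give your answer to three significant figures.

Split the track: R_lower = x·R_p = 0.5985 Ω, R_upper = (1−x)·R_p = 4.152 Ω.
R_L loads the lower segment: effective lower R = 0.5156 Ω.
V_out = 11.4 × 0.5156/(4.152 + 0.5156) = 1.259 mV.

V_out ≈ 1.26 mV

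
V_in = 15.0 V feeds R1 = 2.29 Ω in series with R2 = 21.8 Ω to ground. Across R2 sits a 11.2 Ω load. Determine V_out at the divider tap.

V_out ≈ 11.5 V

First combine the lower leg with the load: R2 ‖ R_L = 7.399 Ω.
Now apply the divider: V_out = 15.0 × 0.7636 = 11.45 V.
(Unloaded it would be 13.6 V; the load pulls it down.)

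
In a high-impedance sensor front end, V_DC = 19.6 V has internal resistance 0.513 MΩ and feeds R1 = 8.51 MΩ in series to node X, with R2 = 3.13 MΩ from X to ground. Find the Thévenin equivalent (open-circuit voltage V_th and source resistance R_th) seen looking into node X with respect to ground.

R1' = 0.513 + 8.51 = 9.023 MΩ (source resistance + R1).
Open-circuit (no load on X): V_th = V_DC · R2/(R1' + R2) = 19.6 × 3.13/(9.023 + 3.13) = 5.048 V.
With V_DC suppressed (replaced by a short), R_th = R1' ‖ R2 = (9.023 × 3.13)/(9.023 + 3.13) = 2.324 MΩ.

V_th ≈ 5.05 V, R_th ≈ 2.32 MΩ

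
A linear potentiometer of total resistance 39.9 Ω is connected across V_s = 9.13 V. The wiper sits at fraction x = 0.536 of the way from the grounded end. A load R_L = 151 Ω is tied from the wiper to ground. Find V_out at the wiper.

V_out ≈ 4.59 V

The pot divides into 18.51 Ω above the wiper and 21.39 Ω below.
Lower segment in parallel with the load: 21.39 ‖ 151 = 18.73 Ω.
Loaded-divider output: V_out = 9.13 × 0.5029 = 4.592 V.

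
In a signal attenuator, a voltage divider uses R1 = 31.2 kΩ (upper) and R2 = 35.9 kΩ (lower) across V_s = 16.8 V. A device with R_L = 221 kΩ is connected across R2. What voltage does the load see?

R2 ‖ R_L = (35.9 × 221)/(35.9 + 221) = 30.88 kΩ.
Now apply the divider: V_out = 16.8 × 0.4974 = 8.357 V.

V_out ≈ 8.36 V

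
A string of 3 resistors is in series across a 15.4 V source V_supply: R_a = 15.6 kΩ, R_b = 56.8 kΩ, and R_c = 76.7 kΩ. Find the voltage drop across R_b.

V ≈ 5.87 V

Series total: ΣR = 15.6 + 56.8 + 76.7 = 149.1 kΩ.
By the voltage-divider rule, V = 15.4 × 56.80/149.1 = 5.867 V.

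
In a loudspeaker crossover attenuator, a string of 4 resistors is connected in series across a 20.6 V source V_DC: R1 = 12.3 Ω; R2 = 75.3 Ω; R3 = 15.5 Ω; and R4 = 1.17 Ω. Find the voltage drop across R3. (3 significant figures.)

V ≈ 3.06 V

Series total: ΣR = 12.3 + 75.3 + 15.5 + 1.17 = 104.3 Ω.
By the voltage-divider rule, V = 20.6 × 15.50/104.3 = 3.062 V.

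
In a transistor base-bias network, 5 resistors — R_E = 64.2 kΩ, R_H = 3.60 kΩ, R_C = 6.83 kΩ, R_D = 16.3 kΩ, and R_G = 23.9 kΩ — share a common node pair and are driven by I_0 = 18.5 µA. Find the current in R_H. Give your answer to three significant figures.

I ≈ 9.46 µA

ΣG = 1/64.2 + 1/3.60 + 1/6.83 + 1/16.3 + 1/23.9 = 0.5430.
By the current-divider rule, I = I_0 · G_k/ΣG = 18.5 × 0.5116 = 9.465 µA.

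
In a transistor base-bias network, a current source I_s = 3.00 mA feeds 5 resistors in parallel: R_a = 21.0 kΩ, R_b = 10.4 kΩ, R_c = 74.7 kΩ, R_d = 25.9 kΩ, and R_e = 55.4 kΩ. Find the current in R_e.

I ≈ 0.253 mA

Total conductance ΣG = 1/21.0 + 1/10.4 + 1/74.7 + 1/25.9 + 1/55.4 = 0.2138 (units of 1/kΩ).
By the current-divider rule, I = I_s · G_k/ΣG = 3.00 × 0.08442 = 0.2533 mA.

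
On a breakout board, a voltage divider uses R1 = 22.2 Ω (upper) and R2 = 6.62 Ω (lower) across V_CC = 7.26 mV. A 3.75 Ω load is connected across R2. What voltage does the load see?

The load sits in parallel with R2, giving an effective lower resistance R2' = R2·R_L/(R2+R_L) = 2.394 Ω.
Now apply the divider: V_out = 7.26 × 0.09734 = 0.7067 mV.

V_out ≈ 0.707 mV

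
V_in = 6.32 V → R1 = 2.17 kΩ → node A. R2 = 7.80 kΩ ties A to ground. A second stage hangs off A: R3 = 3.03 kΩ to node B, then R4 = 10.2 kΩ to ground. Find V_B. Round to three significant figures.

V_B ≈ 3.38 V

Node A sees R2 in parallel with the series input of stage 2, R3 + R4 = 13.23 kΩ.
R2 ‖ (R3+R4) = 4.907 kΩ.
V_A = 6.32 × 4.907/(2.17 + 4.907) = 4.382 V.
Then the unloaded second divider: V_B = V_A × R4/(R3+R4) = 4.382 × 0.7710 = 3.379 V.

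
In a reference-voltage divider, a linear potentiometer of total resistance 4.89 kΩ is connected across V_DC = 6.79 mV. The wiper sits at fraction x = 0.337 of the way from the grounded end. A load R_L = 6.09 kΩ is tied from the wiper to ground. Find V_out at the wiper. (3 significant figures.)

V_out ≈ 1.94 mV

Split the track: R_lower = x·R_p = 1.648 kΩ, R_upper = (1−x)·R_p = 3.242 kΩ.
Lower segment in parallel with the load: 1.648 ‖ 6.09 = 1.297 kΩ.
Then V_out = V_DC · 1.297/(3.242 + 1.297) = 1.940 mV.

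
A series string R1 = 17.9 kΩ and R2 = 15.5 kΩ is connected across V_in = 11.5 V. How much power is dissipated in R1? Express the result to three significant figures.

P ≈ 2.12 mW

ΣR = 33.40 kΩ → I = 11.5/33.40 = 0.3443 mA.
V(R1) = I·R = 6.163 V; P = V·I = 6.163 × 0.3443 = 2.122 mW.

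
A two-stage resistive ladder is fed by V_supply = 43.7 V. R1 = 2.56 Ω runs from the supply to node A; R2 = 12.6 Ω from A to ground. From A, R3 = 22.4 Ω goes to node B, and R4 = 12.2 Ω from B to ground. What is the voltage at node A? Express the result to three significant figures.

V_A ≈ 34.2 V

Looking into the second stage from A: R3 + R4 = 34.60 Ω appears in parallel with R2.
R2 ‖ (R3+R4) = 9.236 Ω.
V_A = 43.7 × 9.236/(2.56 + 9.236) = 34.22 V.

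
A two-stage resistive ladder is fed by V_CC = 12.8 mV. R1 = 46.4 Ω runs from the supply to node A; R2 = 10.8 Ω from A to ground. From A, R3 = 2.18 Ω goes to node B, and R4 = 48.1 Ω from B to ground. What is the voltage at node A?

The second stage (R3 + R4 = 50.28 Ω) loads node A in parallel with R2.
Effective lower resistance at A: R2 ‖ 50.28 = 8.890 Ω.
V_A = 12.8 × 8.890/(46.4 + 8.890) = 2.058 mV.

V_A ≈ 2.06 mV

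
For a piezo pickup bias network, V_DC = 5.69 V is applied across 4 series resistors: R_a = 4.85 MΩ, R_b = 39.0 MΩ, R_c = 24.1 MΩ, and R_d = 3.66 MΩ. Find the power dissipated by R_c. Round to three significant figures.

P ≈ 0.152 µW

Series current I = V_DC/ΣR = 5.69/71.61 = 0.07946 µA.
P = I²R = 0.006314 × 24.1 = 0.1522 µW.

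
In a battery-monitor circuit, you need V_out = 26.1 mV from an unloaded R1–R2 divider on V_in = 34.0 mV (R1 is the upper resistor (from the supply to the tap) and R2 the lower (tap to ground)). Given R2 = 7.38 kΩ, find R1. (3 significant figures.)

V_out/V_in = R2/(R1+R2) = 0.7676.
So R1 = R2 · (V_in/V_out − 1) = 7.38 × (34.0/26.1 − 1) = 7.38 × 0.3027 = 2.234 kΩ.

R1 ≈ 2.23 kΩ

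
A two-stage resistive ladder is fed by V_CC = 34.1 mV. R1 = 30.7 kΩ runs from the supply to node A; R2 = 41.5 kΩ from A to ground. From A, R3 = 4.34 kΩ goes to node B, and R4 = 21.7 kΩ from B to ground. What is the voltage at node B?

V_B ≈ 9.74 mV

Looking into the second stage from A: R3 + R4 = 26.04 kΩ appears in parallel with R2.
R2 ‖ (R3+R4) = 16.00 kΩ.
So V_A = 34.1 × 0.3426 = 11.68 mV.
Stage 2 is unloaded, so V_B = V_A · R4/(R3+R4) = 11.68 × 21.7/26.04 = 9.736 mV.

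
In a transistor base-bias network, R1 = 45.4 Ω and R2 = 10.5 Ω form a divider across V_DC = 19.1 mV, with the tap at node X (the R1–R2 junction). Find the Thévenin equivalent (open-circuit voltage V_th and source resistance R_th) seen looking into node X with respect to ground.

With X open, the divider is unloaded: V_th = 19.1 × 10.5/55.90 = 3.588 mV.
Zeroing V_DC shorts the top of R1 to ground, so R_th = R1 ‖ R2 = 8.528 Ω.

V_th ≈ 3.59 mV, R_th ≈ 8.53 Ω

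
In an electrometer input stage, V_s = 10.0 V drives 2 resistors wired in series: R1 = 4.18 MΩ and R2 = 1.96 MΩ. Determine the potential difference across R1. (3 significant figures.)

V ≈ 6.81 V

Series total: ΣR = 4.18 + 1.96 = 6.140 MΩ.
By the voltage-divider rule, V = 10.0 × 4.180/6.140 = 6.808 V.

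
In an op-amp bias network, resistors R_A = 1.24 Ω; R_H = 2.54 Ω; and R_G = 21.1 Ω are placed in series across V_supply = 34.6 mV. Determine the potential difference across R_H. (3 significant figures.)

V ≈ 3.53 mV

ΣR = 1.24 + 2.54 + 21.1 = 24.88 Ω.
By the voltage-divider rule, V = 34.6 × 2.540/24.88 = 3.532 mV.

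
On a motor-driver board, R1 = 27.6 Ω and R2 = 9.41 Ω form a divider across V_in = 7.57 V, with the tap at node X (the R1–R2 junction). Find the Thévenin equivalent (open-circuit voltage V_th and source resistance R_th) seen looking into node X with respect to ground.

With X open, the divider is unloaded: V_th = 7.57 × 9.41/37.01 = 1.925 V.
Looking into X with the source shorted: R_th = R1·R2/(R1+R2) = 27.60 × 9.41/37.01 = 7.017 Ω.

V_th ≈ 1.92 V, R_th ≈ 7.02 Ω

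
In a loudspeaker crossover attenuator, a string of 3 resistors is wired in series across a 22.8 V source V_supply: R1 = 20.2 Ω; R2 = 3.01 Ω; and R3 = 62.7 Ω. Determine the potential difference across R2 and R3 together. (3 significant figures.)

V ≈ 17.4 V

ΣR = 20.2 + 3.01 + 62.7 = 85.91 Ω.
R_{R2..R3} = 3.01 + 62.7 = 65.71 Ω.
V = V_supply · R/ΣR = 22.8 × 0.7649 = 17.44 V.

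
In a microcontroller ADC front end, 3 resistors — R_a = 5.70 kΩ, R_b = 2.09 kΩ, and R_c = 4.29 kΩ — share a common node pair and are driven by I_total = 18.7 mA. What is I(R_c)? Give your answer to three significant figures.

Total conductance ΣG = 1/5.70 + 1/2.09 + 1/4.29 = 0.8870 (units of 1/kΩ).
R_c takes the fraction G_k/ΣG = 0.2331/0.8870 = 0.2628, so I = 18.7 × 0.2628 = 4.914 mA.

I ≈ 4.91 mA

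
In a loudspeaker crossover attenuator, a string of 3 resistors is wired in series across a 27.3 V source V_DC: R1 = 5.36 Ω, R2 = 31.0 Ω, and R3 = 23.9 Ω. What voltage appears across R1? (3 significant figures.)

V ≈ 2.43 V

Series total: ΣR = 5.36 + 31.0 + 23.9 = 60.26 Ω.
Voltage divider: V = V_DC · (5.360 / 60.26) = 27.3 × 0.08895 = 2.428 V.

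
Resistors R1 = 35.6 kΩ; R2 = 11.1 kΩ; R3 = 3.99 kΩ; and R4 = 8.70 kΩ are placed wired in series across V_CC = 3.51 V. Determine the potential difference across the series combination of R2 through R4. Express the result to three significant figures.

V ≈ 1.41 V

Series total: ΣR = 35.6 + 11.1 + 3.99 + 8.70 = 59.39 kΩ.
R_{R2..R4} = 11.1 + 3.99 + 8.70 = 23.79 kΩ.
V = V_CC · R/ΣR = 3.51 × 0.4006 = 1.406 V.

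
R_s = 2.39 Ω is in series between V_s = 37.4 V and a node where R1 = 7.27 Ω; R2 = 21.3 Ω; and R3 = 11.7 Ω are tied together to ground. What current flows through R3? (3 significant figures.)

Parallel bank: R_p = 1/(1/7.27 + 1/21.3 + 1/11.7) = 3.704 Ω.
V_A by voltage divider: V_A = 37.4 × 3.704/(2.39 + 3.704) = 22.73 V.
I(R3) = V_A / R3 = 22.73/11.7 = 1.943 A.

I ≈ 1.94 A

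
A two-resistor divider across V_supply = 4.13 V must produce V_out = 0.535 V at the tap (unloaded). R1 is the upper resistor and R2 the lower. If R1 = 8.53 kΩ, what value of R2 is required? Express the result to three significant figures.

R2 ≈ 1.27 kΩ

Required fraction k = V_out/V_supply = 0.1295.
Rearranging, R2 = R1·k/(1−k) = 8.53 × 0.1488 = 1.269 kΩ.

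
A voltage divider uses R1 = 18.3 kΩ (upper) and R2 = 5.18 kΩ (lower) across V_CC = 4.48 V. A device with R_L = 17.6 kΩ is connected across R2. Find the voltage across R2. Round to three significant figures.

R2 ‖ R_L = (5.18 × 17.6)/(5.18 + 17.6) = 4.002 kΩ.
Voltage divider with the loaded lower leg: V_out = 4.48 × 4.002/(18.3 + 4.002) = 4.48 × 0.1794 = 0.8039 V.
(Unloaded it would be 0.988 V; the load pulls it down.)

V_out ≈ 0.804 V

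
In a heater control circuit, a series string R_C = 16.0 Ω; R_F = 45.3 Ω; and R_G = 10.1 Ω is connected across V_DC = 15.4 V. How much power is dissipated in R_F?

P ≈ 2.11 W

Series current I = V_DC/ΣR = 15.4/71.40 = 0.2157 A.
P = I²R = 0.04652 × 45.3 = 2.107 W.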